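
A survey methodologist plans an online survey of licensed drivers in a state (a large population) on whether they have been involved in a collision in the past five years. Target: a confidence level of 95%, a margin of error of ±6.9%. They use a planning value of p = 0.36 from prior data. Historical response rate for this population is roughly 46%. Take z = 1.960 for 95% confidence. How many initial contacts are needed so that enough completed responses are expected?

Completed interviews needed: n₀ = 1.960² × 0.2304 / 0.069² ≈ 185.91 → 186.
At a 46% response rate, contacts needed = 186 / 0.46 ≈ 404.35 → 405.

405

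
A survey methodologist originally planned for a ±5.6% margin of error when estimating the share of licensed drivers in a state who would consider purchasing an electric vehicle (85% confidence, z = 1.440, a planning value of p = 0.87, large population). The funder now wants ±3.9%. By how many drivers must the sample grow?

At ±5.6%: n = 1.440² × 0.1131 / 0.056² ≈ 74.78 → 75.
At ±3.9%: n = 1.440² × 0.1131 / 0.039² ≈ 154.19 → 155.
Additional respondents: 155 − 75 = 80.

80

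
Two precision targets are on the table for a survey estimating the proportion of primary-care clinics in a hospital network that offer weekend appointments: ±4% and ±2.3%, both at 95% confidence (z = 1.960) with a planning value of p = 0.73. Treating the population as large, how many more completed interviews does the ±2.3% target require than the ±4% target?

958

At ±4%: n = 1.960² × 0.1971 / 0.040² ≈ 473.24 → 474.
At ±2.3%: n = 1.960² × 0.1971 / 0.023² ≈ 1431.34 → 1432.
Additional respondents: 1432 − 474 = 958.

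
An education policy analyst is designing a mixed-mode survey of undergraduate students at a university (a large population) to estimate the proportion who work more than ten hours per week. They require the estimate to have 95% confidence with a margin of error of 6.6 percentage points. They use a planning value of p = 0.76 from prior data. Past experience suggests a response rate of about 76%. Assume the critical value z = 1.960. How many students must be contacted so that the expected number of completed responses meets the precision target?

Completed interviews needed: n₀ = 1.960² × 0.1824 / 0.066² ≈ 160.86 → 161.
At a 76% response rate, contacts needed = 161 / 0.76 ≈ 211.84 → 212.

212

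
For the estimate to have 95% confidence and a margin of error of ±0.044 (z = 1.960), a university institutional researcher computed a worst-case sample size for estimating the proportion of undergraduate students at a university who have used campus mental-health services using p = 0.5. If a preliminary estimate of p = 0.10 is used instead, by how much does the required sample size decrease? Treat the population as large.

318

Conservative (p = 0.5): n = 1.960² × 0.25 / 0.044² ≈ 496.07 → 497.
Using p = 0.10: p(1−p) = 0.0900, so n = 1.960² × 0.0900 / 0.044² ≈ 178.59 → 179.
Reduction: 497 − 179 = 318.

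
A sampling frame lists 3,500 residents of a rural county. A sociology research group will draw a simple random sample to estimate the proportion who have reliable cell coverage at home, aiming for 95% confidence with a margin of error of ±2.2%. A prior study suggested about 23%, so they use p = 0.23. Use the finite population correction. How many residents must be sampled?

For 95% confidence, z = 1.960.
Unadjusted: n₀ = 1.960² × 0.23 × 0.77 / 0.022² ≈ 1405.68, so n₀ = 1406.
Finite population correction with N = 3,500: n = n₀ / (1 + (n₀−1)/N) = 1406 / (1 + 1405/3500) = 1406 / 1.4014 ≈ 1003.26.
Rounding up, n = 1004.

1004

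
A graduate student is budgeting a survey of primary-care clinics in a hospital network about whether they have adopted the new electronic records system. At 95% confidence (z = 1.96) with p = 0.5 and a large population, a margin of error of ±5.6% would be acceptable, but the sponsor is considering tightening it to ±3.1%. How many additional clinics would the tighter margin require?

At ±5.6%: n = 1.96² × 0.2500 / 0.056² ≈ 306.25 → 307.
At ±3.1%: n = 1.96² × 0.2500 / 0.031² ≈ 999.38 → 1000.
Additional respondents: 1000 − 307 = 693.

693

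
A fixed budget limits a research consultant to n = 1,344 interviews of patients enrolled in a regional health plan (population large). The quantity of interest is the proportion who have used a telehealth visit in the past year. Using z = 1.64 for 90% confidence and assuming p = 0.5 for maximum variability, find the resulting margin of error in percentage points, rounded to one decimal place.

SE(p̂) = √[p(1−p)/n] = √[0.2500/1344] = 0.01364.
E = z × SE = 1.64 × 0.01364 = 0.02237, or 2.2 percentage points.

2.2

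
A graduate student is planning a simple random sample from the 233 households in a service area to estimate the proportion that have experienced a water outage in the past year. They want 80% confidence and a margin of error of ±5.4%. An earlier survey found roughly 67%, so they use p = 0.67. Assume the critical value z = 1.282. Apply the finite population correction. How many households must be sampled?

Unadjusted: n₀ = 1.282² × 0.67 × 0.33 / 0.054² ≈ 124.62, so n₀ = 125.
Finite population correction with N = 233: n = n₀ / (1 + (n₀−1)/N) = 125 / (1 + 124/233) = 125 / 1.5322 ≈ 81.58.
Rounding up, n = 82.

82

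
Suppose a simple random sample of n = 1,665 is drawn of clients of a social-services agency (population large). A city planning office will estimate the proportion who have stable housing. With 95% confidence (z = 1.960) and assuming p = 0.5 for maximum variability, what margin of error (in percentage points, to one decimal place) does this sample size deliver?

2.4

SE(p̂) = √[p(1−p)/n] = √[0.2500/1665] = 0.01225.
E = z × SE = 1.960 × 0.01225 = 0.02402, or 2.4 percentage points.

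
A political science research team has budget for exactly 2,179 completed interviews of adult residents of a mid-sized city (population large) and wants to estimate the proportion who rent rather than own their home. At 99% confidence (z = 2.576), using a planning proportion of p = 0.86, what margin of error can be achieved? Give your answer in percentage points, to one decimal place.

SE(p̂) = √[p(1−p)/n] = √[0.1204/2179] = 0.00743.
E = z × SE = 2.576 × 0.00743 = 0.01915, or 1.9 percentage points.

1.9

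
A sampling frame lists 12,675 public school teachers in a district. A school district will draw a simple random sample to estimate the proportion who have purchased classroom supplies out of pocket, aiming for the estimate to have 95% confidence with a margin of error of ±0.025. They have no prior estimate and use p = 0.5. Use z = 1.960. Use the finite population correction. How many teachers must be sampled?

1371

Unadjusted: n₀ = 1.960² × 0.50 × 0.50 / 0.025² ≈ 1536.64, so n₀ = 1537.
Finite population correction with N = 12,675: n = n₀ / (1 + (n₀−1)/N) = 1537 / (1 + 1536/12675) = 1537 / 1.1212 ≈ 1370.87.
Rounding up, n = 1371.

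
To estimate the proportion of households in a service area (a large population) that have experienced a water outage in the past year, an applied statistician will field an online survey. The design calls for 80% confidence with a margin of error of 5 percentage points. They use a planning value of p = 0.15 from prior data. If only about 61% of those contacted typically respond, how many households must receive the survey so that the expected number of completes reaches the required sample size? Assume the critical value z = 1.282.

Completed interviews needed: n₀ = 1.282² × 0.1275 / 0.050² ≈ 83.82 → 84.
At a 61% response rate, contacts needed = 84 / 0.61 ≈ 137.70 → 138.

138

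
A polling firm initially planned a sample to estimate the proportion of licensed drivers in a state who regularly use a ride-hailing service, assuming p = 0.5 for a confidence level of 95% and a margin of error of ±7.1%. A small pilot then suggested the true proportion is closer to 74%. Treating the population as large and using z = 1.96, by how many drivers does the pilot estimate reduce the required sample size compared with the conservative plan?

44

Conservative (p = 0.5): n = 1.96² × 0.25 / 0.071² ≈ 190.52 → 191.
Using p = 0.74: p(1−p) = 0.1924, so n = 1.96² × 0.1924 / 0.071² ≈ 146.62 → 147.
Reduction: 191 − 147 = 44.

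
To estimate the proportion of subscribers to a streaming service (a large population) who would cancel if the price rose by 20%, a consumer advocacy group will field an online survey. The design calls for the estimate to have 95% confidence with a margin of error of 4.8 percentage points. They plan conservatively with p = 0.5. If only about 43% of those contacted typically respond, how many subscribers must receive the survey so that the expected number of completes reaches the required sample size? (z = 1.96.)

Completed interviews needed: n₀ = 1.96² × 0.2500 / 0.048² ≈ 416.84 → 417.
At a 43% response rate, contacts needed = 417 / 0.43 ≈ 969.77 → 970.

970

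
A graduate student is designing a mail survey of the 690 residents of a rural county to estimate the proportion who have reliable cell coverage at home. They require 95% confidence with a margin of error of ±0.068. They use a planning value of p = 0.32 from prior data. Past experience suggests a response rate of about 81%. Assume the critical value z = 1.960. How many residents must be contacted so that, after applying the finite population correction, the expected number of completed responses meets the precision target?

178

Completed interviews needed (unadjusted): n₀ = 1.960² × 0.2176 / 0.068² ≈ 180.78 → 181.
FPC for N = 690: n = 181 / (1 + 180/690) = 181 / 1.2609 ≈ 143.55 → 144.
At an 81% response rate, contacts needed = 144 / 0.81 ≈ 177.78 → 178.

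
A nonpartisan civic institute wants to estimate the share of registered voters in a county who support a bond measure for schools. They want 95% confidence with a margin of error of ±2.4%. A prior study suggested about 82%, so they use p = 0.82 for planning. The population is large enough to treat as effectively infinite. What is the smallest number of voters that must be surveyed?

For 95% confidence, z = 1.960.
With p = 0.82, p(1−p) = 0.1476.
n = z²·p(1−p)/E² = 1.960² × 0.1476 / 0.024² = 3.8416 × 0.1476 / 0.000576 ≈ 984.41.
Rounding up gives n = 985.

985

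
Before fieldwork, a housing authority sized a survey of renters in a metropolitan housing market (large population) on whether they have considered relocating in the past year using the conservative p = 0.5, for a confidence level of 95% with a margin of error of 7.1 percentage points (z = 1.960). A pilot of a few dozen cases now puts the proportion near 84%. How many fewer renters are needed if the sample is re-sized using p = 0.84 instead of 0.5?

88

Conservative (p = 0.5): n = 1.960² × 0.25 / 0.071² ≈ 190.52 → 191.
Using p = 0.84: p(1−p) = 0.1344, so n = 1.960² × 0.1344 / 0.071² ≈ 102.42 → 103.
Reduction: 191 − 103 = 88.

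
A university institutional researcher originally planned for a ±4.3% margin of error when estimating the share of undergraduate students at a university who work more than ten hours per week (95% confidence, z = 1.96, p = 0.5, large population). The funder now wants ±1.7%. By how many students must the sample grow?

2804

At ±4.3%: n = 1.96² × 0.2500 / 0.043² ≈ 519.42 → 520.
At ±1.7%: n = 1.96² × 0.2500 / 0.017² ≈ 3323.18 → 3324.
Additional respondents: 3324 − 520 = 2804.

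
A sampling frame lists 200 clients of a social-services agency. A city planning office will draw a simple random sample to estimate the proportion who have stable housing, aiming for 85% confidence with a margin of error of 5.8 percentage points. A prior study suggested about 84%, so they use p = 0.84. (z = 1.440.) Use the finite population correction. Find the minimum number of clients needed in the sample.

Unadjusted: n₀ = 1.440² × 0.84 × 0.16 / 0.058² ≈ 82.85, so n₀ = 83.
Finite population correction with N = 200: n = n₀ / (1 + (n₀−1)/N) = 83 / (1 + 82/200) = 83 / 1.4100 ≈ 58.87.
Rounding up, n = 59.

59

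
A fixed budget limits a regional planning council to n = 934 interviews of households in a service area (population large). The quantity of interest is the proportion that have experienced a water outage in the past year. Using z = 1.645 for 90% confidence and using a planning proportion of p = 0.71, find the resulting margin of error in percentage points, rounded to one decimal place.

SE(p̂) = √[p(1−p)/n] = √[0.2059/934] = 0.01485.
E = z × SE = 1.645 × 0.01485 = 0.02442, or 2.4 percentage points.

2.4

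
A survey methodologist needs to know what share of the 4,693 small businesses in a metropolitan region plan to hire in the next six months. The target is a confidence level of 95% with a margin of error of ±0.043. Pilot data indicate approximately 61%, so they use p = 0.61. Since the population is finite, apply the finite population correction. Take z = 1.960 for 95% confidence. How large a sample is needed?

448

Unadjusted: n₀ = 1.960² × 0.61 × 0.39 / 0.043² ≈ 494.28, so n₀ = 495.
Finite population correction with N = 4,693: n = n₀ / (1 + (n₀−1)/N) = 495 / (1 + 494/4693) = 495 / 1.1053 ≈ 447.86.
Rounding up, n = 448.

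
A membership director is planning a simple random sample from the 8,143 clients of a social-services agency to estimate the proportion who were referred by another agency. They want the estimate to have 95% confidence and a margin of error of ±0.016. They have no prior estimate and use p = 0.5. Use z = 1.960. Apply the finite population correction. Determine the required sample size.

2569

Unadjusted: n₀ = 1.960² × 0.50 × 0.50 / 0.016² ≈ 3751.56, so n₀ = 3752.
Finite population correction with N = 8,143: n = n₀ / (1 + (n₀−1)/N) = 3752 / (1 + 3751/8143) = 3752 / 1.4606 ≈ 2568.74.
Rounding up, n = 2569.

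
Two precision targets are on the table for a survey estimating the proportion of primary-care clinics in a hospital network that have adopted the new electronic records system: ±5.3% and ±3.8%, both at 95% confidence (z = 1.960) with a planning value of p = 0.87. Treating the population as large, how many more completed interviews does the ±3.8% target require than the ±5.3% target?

At ±5.3%: n = 1.960² × 0.1131 / 0.053² ≈ 154.68 → 155.
At ±3.8%: n = 1.960² × 0.1131 / 0.038² ≈ 300.89 → 301.
Additional respondents: 301 − 155 = 146.

146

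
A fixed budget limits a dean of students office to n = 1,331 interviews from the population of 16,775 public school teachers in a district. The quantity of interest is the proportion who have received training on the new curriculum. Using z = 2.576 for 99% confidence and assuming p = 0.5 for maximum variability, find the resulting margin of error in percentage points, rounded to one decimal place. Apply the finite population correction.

Finite-population factor: (N−n)/(N−1) = (16775−1331)/(16775−1) = 0.9207.
SE(p̂) = √[p(1−p)/n · (N−n)/(N−1)] = √[0.2500/1331 × 0.9207] = 0.01315.
E = z × SE = 2.576 × 0.01315 = 0.03388 ≈ 3.4 percentage points.

3.4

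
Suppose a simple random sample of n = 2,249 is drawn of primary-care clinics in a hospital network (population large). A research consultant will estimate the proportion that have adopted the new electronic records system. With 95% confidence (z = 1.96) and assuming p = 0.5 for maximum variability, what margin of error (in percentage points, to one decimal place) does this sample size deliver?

SE(p̂) = √[p(1−p)/n] = √[0.2500/2249] = 0.01054.
E = z × SE = 1.96 × 0.01054 = 0.02066, or 2.1 percentage points.

2.1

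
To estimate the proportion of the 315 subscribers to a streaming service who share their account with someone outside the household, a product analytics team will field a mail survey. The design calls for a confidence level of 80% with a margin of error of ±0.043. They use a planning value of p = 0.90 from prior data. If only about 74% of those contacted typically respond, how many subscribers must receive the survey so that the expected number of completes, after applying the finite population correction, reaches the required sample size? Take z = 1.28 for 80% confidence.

87

Completed interviews needed (unadjusted): n₀ = 1.28² × 0.0900 / 0.043² ≈ 79.75 → 80.
FPC for N = 315: n = 80 / (1 + 79/315) = 80 / 1.2508 ≈ 63.96 → 64.
At a 74% response rate, contacts needed = 64 / 0.74 ≈ 86.49 → 87.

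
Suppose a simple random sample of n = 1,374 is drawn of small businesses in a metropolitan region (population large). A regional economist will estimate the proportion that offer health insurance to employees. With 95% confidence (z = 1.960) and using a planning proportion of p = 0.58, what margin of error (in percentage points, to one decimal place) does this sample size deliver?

2.6

SE(p̂) = √[p(1−p)/n] = √[0.2436/1374] = 0.01332.
E = z × SE = 1.960 × 0.01332 = 0.02610, or 2.6 percentage points.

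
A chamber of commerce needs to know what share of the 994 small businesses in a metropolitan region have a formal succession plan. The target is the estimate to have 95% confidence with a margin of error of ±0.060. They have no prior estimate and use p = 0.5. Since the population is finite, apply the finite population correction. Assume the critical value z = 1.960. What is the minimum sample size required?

211

Unadjusted: n₀ = 1.960² × 0.50 × 0.50 / 0.060² ≈ 266.78, so n₀ = 267.
Finite population correction with N = 994: n = n₀ / (1 + (n₀−1)/N) = 267 / (1 + 266/994) = 267 / 1.2676 ≈ 210.63.
Rounding up, n = 211.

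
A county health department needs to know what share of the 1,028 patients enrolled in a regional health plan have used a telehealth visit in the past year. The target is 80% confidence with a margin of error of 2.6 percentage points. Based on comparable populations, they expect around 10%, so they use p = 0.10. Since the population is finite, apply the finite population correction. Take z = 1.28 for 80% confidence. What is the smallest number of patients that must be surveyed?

Unadjusted: n₀ = 1.28² × 0.10 × 0.90 / 0.026² ≈ 218.13, so n₀ = 219.
Finite population correction with N = 1,028: n = n₀ / (1 + (n₀−1)/N) = 219 / (1 + 218/1028) = 219 / 1.2121 ≈ 180.68.
Rounding up, n = 181.

181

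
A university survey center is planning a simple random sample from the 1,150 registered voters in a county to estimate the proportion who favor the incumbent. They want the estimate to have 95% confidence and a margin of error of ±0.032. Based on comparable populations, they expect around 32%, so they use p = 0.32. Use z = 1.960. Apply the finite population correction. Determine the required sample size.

Unadjusted: n₀ = 1.960² × 0.32 × 0.68 / 0.032² ≈ 816.34, so n₀ = 817.
Finite population correction with N = 1,150: n = n₀ / (1 + (n₀−1)/N) = 817 / (1 + 816/1150) = 817 / 1.7096 ≈ 477.90.
Rounding up, n = 478.

478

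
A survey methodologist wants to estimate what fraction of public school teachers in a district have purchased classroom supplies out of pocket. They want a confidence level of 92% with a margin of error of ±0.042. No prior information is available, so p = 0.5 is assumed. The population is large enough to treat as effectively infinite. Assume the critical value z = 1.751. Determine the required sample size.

With p = 0.5, p(1−p) = 0.25.
n = z²·p(1−p)/E² = 1.751² × 0.2500 / 0.042² = 3.0660 × 0.2500 / 0.001764 ≈ 434.52.
Rounding up gives n = 435.

435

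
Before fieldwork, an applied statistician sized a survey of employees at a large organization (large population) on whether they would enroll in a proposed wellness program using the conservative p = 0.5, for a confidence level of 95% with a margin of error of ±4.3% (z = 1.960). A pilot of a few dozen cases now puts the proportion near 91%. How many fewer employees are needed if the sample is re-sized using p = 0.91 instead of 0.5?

Conservative (p = 0.5): n = 1.960² × 0.25 / 0.043² ≈ 519.42 → 520.
Using p = 0.91: p(1−p) = 0.0819, so n = 1.960² × 0.0819 / 0.043² ≈ 170.16 → 171.
Reduction: 520 − 171 = 349.

349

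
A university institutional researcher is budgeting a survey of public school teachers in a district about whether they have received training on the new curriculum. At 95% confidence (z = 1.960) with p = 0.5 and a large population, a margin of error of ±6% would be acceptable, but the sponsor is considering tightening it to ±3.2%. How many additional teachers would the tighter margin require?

671

At ±6%: n = 1.960² × 0.2500 / 0.060² ≈ 266.78 → 267.
At ±3.2%: n = 1.960² × 0.2500 / 0.032² ≈ 937.89 → 938.
Additional respondents: 938 − 267 = 671.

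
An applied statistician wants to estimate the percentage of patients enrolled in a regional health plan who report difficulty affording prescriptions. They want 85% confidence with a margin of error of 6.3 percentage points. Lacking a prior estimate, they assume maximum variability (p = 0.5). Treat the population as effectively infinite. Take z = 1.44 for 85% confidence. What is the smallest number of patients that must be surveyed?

With p = 0.5, p(1−p) = 0.25.
n = z²·p(1−p)/E² = 1.44² × 0.2500 / 0.063² = 2.0736 × 0.2500 / 0.003969 ≈ 130.61.
Rounding up gives n = 131.

131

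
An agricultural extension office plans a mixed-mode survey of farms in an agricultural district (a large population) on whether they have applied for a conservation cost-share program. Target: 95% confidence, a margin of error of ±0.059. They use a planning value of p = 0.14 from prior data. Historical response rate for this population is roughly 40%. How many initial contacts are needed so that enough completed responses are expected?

333

For 95% confidence, z = 1.960.
Completed interviews needed: n₀ = 1.960² × 0.1204 / 0.059² ≈ 132.87 → 133.
At a 40% response rate, contacts needed = 133 / 0.40 ≈ 332.50 → 333.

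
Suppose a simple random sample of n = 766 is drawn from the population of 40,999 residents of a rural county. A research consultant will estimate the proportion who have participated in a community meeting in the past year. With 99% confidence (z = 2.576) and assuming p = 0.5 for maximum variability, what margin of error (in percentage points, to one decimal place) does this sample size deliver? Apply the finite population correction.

Finite-population factor: (N−n)/(N−1) = (40999−766)/(40999−1) = 0.9813.
SE(p̂) = √[p(1−p)/n · (N−n)/(N−1)] = √[0.2500/766 × 0.9813] = 0.01790.
E = z × SE = 2.576 × 0.01790 = 0.04610 ≈ 4.6 percentage points.

4.6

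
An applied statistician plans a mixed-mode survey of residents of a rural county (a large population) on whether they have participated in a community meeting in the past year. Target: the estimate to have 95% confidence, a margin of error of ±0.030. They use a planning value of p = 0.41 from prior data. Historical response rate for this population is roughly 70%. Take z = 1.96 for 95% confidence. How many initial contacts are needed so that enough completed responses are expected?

Completed interviews needed: n₀ = 1.96² × 0.2419 / 0.030² ≈ 1032.54 → 1033.
At a 70% response rate, contacts needed = 1033 / 0.70 ≈ 1475.71 → 1476.

1476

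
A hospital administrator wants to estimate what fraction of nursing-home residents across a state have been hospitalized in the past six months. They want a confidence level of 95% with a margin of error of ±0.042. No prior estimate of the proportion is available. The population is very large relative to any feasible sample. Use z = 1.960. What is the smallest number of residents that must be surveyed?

With no prior estimate, use p = 0.5, giving p(1−p) = 0.25.
n = z²·p(1−p)/E² = 1.960² × 0.2500 / 0.042² = 3.8416 × 0.2500 / 0.001764 ≈ 544.44.
Rounding up gives n = 545.

545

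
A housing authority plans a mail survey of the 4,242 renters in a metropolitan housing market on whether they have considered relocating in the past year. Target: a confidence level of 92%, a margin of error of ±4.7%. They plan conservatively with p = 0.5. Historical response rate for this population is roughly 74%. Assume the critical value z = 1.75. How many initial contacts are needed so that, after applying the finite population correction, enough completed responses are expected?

434

Completed interviews needed (unadjusted): n₀ = 1.75² × 0.2500 / 0.047² ≈ 346.59 → 347.
FPC for N = 4,242: n = 347 / (1 + 346/4242) = 347 / 1.0816 ≈ 320.83 → 321.
At a 74% response rate, contacts needed = 321 / 0.74 ≈ 433.78 → 434.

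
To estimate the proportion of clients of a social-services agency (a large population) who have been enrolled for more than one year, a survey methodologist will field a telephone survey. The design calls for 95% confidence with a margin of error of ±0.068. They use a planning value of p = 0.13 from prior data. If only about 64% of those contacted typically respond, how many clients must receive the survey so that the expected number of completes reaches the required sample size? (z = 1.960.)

147

Completed interviews needed: n₀ = 1.960² × 0.1131 / 0.068² ≈ 93.96 → 94.
At a 64% response rate, contacts needed = 94 / 0.64 ≈ 146.88 → 147.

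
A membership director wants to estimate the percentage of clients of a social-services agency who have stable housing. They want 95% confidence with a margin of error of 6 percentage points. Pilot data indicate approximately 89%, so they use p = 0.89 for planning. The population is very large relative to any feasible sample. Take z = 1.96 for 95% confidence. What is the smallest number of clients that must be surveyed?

With p = 0.89, p(1−p) = 0.0979.
n = z²·p(1−p)/E² = 1.96² × 0.0979 / 0.060² = 3.8416 × 0.0979 / 0.003600 ≈ 104.47.
Rounding up gives n = 105.

105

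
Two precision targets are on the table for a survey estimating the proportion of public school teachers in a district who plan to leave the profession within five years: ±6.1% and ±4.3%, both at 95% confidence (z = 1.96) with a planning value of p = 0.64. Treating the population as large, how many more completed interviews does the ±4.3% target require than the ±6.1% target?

241

At ±6.1%: n = 1.96² × 0.2304 / 0.061² ≈ 237.87 → 238.
At ±4.3%: n = 1.96² × 0.2304 / 0.043² ≈ 478.69 → 479.
Additional respondents: 479 − 238 = 241.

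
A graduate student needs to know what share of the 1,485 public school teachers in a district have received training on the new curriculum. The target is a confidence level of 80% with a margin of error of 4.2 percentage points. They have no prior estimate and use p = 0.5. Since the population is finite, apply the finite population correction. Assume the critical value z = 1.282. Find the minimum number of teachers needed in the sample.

202

Unadjusted: n₀ = 1.282² × 0.50 × 0.50 / 0.042² ≈ 232.93, so n₀ = 233.
Finite population correction with N = 1,485: n = n₀ / (1 + (n₀−1)/N) = 233 / (1 + 232/1485) = 233 / 1.1562 ≈ 201.52.
Rounding up, n = 202.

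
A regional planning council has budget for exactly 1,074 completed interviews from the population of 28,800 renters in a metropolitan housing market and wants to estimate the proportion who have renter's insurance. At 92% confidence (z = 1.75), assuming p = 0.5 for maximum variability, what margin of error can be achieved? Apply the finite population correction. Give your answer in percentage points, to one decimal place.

Finite-population factor: (N−n)/(N−1) = (28800−1074)/(28800−1) = 0.9627.
SE(p̂) = √[p(1−p)/n · (N−n)/(N−1)] = √[0.2500/1074 × 0.9627] = 0.01497.
E = z × SE = 1.75 × 0.01497 = 0.02620 ≈ 2.6 percentage points.

2.6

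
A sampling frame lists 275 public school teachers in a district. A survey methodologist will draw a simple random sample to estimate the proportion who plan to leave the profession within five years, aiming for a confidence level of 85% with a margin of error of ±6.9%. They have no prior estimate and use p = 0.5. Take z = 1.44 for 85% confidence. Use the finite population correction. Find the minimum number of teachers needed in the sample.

79

Unadjusted: n₀ = 1.44² × 0.50 × 0.50 / 0.069² ≈ 108.88, so n₀ = 109.
Finite population correction with N = 275: n = n₀ / (1 + (n₀−1)/N) = 109 / (1 + 108/275) = 109 / 1.3927 ≈ 78.26.
Rounding up, n = 79.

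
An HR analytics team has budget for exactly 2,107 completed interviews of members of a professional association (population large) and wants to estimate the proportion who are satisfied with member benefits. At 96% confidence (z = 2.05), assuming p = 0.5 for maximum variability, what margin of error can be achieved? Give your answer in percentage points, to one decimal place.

2.2

SE(p̂) = √[p(1−p)/n] = √[0.2500/2107] = 0.01089.
E = z × SE = 2.05 × 0.01089 = 0.02233, or 2.2 percentage points.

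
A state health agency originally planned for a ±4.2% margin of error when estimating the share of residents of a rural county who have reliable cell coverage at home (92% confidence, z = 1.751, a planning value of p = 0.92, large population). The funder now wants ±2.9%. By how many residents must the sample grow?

141

At ±4.2%: n = 1.751² × 0.0736 / 0.042² ≈ 127.92 → 128.
At ±2.9%: n = 1.751² × 0.0736 / 0.029² ≈ 268.32 → 269.
Additional respondents: 269 − 128 = 141.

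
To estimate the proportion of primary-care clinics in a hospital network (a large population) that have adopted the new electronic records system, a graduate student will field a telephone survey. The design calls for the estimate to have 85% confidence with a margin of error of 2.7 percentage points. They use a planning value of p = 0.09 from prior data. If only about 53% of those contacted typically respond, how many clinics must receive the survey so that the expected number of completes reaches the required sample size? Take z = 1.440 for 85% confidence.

440

Completed interviews needed: n₀ = 1.440² × 0.0819 / 0.027² ≈ 232.96 → 233.
At a 53% response rate, contacts needed = 233 / 0.53 ≈ 439.62 → 440.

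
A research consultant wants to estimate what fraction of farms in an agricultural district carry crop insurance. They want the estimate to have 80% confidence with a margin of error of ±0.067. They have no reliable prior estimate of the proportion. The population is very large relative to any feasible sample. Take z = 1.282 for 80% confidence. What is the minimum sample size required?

92

With no prior estimate, use p = 0.5, giving p(1−p) = 0.25.
n = z²·p(1−p)/E² = 1.282² × 0.2500 / 0.067² = 1.6435 × 0.2500 / 0.004489 ≈ 91.53.
Rounding up gives n = 92.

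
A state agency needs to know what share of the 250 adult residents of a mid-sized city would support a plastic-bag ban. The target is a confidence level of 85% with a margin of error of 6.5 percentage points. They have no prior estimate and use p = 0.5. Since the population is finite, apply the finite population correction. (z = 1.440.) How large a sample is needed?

83

Unadjusted: n₀ = 1.440² × 0.50 × 0.50 / 0.065² ≈ 122.70, so n₀ = 123.
Finite population correction with N = 250: n = n₀ / (1 + (n₀−1)/N) = 123 / (1 + 122/250) = 123 / 1.4880 ≈ 82.66.
Rounding up, n = 83.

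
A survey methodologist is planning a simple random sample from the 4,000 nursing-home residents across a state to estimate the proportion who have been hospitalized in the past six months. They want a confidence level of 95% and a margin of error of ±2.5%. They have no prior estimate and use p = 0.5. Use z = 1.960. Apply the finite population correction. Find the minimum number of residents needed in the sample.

Unadjusted: n₀ = 1.960² × 0.50 × 0.50 / 0.025² ≈ 1536.64, so n₀ = 1537.
Finite population correction with N = 4,000: n = n₀ / (1 + (n₀−1)/N) = 1537 / (1 + 1536/4000) = 1537 / 1.3840 ≈ 1110.55.
Rounding up, n = 1111.

1111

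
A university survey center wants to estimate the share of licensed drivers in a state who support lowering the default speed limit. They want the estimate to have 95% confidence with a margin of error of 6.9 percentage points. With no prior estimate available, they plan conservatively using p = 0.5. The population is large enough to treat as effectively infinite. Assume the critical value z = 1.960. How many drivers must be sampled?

202

With p = 0.5, p(1−p) = 0.25.
n = z²·p(1−p)/E² = 1.960² × 0.2500 / 0.069² = 3.8416 × 0.2500 / 0.004761 ≈ 201.72.
Rounding up gives n = 202.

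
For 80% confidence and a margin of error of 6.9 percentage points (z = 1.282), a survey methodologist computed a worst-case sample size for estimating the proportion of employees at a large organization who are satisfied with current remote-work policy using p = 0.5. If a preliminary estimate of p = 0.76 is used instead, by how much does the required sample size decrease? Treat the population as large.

Conservative (p = 0.5): n = 1.282² × 0.25 / 0.069² ≈ 86.30 → 87.
Using p = 0.76: p(1−p) = 0.1824, so n = 1.282² × 0.1824 / 0.069² ≈ 62.97 → 63.
Reduction: 87 − 63 = 24.

24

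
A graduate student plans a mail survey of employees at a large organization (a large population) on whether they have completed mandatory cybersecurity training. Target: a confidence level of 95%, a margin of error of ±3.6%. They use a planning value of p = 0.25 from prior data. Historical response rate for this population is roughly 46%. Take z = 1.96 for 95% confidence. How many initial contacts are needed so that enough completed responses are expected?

1209

Completed interviews needed: n₀ = 1.96² × 0.1875 / 0.036² ≈ 555.79 → 556.
At a 46% response rate, contacts needed = 556 / 0.46 ≈ 1208.70 → 1209.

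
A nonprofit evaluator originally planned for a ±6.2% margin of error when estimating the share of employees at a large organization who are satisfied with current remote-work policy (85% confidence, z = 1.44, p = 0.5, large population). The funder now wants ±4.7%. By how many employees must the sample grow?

100

At ±6.2%: n = 1.44² × 0.2500 / 0.062² ≈ 134.86 → 135.
At ±4.7%: n = 1.44² × 0.2500 / 0.047² ≈ 234.68 → 235.
Additional respondents: 235 − 135 = 100.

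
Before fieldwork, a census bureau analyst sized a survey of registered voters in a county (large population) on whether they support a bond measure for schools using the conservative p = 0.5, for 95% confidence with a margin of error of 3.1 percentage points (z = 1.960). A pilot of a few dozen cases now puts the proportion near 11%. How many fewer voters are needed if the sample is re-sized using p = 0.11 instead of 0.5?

Conservative (p = 0.5): n = 1.960² × 0.25 / 0.031² ≈ 999.38 → 1000.
Using p = 0.11: p(1−p) = 0.0979, so n = 1.960² × 0.0979 / 0.031² ≈ 391.36 → 392.
Reduction: 1000 − 392 = 608.

608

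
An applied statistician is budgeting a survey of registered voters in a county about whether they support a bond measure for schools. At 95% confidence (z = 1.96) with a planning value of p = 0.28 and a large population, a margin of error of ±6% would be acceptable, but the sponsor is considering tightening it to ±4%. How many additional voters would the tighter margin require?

269

At ±6%: n = 1.96² × 0.2016 / 0.060² ≈ 215.13 → 216.
At ±4%: n = 1.96² × 0.2016 / 0.040² ≈ 484.04 → 485.
Additional respondents: 485 − 216 = 269.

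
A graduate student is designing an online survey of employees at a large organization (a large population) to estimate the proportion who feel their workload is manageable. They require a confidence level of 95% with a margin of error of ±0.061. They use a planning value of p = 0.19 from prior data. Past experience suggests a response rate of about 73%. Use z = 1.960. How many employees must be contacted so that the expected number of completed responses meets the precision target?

218

Completed interviews needed: n₀ = 1.960² × 0.1539 / 0.061² ≈ 158.89 → 159.
At a 73% response rate, contacts needed = 159 / 0.73 ≈ 217.81 → 218.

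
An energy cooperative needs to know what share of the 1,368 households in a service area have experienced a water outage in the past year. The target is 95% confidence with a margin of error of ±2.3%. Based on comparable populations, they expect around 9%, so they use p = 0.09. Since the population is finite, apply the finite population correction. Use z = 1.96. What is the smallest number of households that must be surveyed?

Unadjusted: n₀ = 1.96² × 0.09 × 0.91 / 0.023² ≈ 594.76, so n₀ = 595.
Finite population correction with N = 1,368: n = n₀ / (1 + (n₀−1)/N) = 595 / (1 + 594/1368) = 595 / 1.4342 ≈ 414.86.
Rounding up, n = 415.

415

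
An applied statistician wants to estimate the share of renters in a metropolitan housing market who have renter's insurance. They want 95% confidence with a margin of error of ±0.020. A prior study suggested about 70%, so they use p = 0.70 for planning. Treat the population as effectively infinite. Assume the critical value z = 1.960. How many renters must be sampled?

With p = 0.70, p(1−p) = 0.2100.
n = z²·p(1−p)/E² = 1.960² × 0.2100 / 0.020² = 3.8416 × 0.2100 / 0.000400 ≈ 2016.84.
Rounding up gives n = 2017.

2017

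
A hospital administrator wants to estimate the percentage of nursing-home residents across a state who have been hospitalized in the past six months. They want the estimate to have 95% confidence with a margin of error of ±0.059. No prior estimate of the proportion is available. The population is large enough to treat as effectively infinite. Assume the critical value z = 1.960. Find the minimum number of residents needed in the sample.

With no prior estimate, use p = 0.5, giving p(1−p) = 0.25.
n = z²·p(1−p)/E² = 1.960² × 0.2500 / 0.059² = 3.8416 × 0.2500 / 0.003481 ≈ 275.90.
Rounding up gives n = 276.

276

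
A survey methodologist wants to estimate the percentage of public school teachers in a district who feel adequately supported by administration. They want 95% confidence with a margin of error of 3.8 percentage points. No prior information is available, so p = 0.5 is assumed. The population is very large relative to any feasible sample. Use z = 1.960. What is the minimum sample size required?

666

With p = 0.5, p(1−p) = 0.25.
n = z²·p(1−p)/E² = 1.960² × 0.2500 / 0.038² = 3.8416 × 0.2500 / 0.001444 ≈ 665.10.
Rounding up gives n = 666.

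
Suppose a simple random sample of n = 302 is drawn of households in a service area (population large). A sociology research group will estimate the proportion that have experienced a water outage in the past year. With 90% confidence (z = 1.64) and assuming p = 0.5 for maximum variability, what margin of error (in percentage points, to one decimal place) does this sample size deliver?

4.7

SE(p̂) = √[p(1−p)/n] = √[0.2500/302] = 0.02877.
E = z × SE = 1.64 × 0.02877 = 0.04719, or 4.7 percentage points.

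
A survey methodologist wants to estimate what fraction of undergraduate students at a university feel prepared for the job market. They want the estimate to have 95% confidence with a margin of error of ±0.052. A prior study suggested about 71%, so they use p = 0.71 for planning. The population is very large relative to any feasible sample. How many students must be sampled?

For 95% confidence, z = 1.96.
With p = 0.71, p(1−p) = 0.2059.
n = z²·p(1−p)/E² = 1.96² × 0.2059 / 0.052² = 3.8416 × 0.2059 / 0.002704 ≈ 292.52.
Rounding up gives n = 293.

293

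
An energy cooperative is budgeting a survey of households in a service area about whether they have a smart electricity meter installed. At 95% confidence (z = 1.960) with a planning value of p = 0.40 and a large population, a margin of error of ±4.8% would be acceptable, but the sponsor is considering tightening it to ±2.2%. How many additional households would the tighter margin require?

At ±4.8%: n = 1.960² × 0.2400 / 0.048² ≈ 400.17 → 401.
At ±2.2%: n = 1.960² × 0.2400 / 0.022² ≈ 1904.93 → 1905.
Additional respondents: 1905 − 401 = 1504.

1504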